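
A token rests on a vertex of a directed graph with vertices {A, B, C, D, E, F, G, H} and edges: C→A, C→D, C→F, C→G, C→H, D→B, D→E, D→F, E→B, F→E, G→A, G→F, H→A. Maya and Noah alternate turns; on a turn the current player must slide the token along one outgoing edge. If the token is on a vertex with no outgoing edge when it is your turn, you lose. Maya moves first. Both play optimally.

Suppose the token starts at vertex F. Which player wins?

Noah wins.

Classify positions by backward induction: terminal positions (no move available) are L. From any other position, the mover wins iff some move reaches an L.
Every edge goes from a vertex to one that appears earlier in the order B, A, E, F, H, D, G, C, so processing vertices in that order labels each vertex after all of its successors.
B: no outgoing edge → L
A: no outgoing edge → L
E: →B(L), so W
F: →E(W) only, which is W, so L
H: →A(L), so W
D: →F(L), so W
G: →F(L), so W
C: →F(L), so W
Every move from F reaches a W position, so the mover loses.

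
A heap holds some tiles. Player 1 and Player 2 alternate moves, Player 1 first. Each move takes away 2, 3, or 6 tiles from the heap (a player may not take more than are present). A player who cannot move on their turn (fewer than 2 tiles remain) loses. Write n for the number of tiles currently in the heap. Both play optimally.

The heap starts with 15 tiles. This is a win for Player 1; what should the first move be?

Remove 6, leaving 9.

Compute win/loss labels from the base case upward. A position with no move is L. Any other position is W if it can reach an L in one move, else L.
n=0: no move → L
n=1: no move → L
n=2: W (go to 0, an L position)
n=3: W (go to 1, an L position)
n=4: W (go to 1, an L position)
n=5: L (options 3(W), 2(W) are all W)
n=6: W (go to 0, an L position)
n=7: W (go to 5, an L position)
n=8: W (go to 5, an L position)
n=9: L (options 7(W), 6(W), 3(W) are all W)
n=10: L (options 8(W), 7(W), 4(W) are all W)
n=11: W (go to 9, an L position)
n=12: W (go to 10, an L position)
n=13: W (go to 10, an L position)
n=14: L (options 12(W), 11(W), 8(W) are all W)
n=15: W (go to 9, an L position)
From 15, the L positions reachable in one move are: 9.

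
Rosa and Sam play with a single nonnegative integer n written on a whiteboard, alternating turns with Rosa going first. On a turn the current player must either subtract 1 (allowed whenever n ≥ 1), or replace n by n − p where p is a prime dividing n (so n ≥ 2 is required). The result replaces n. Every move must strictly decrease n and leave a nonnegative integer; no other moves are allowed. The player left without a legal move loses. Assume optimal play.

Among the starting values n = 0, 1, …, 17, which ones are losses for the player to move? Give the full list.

0, 4, 8, 12, 16

Use the standard recursion: the mover loses at a terminal position; elsewhere, the mover wins exactly when some move hands the opponent an L position.
n=0: no move → L
n=1: can move to 0, which is L ⇒ W
n=2: can move to 0, which is L ⇒ W
n=3: can move to 0, which is L ⇒ W
n=4: moves to 2(W), 3(W); every one is W ⇒ L
n=5: can move to 0, which is L ⇒ W
n=6: can move to 4, which is L ⇒ W
n=7: can move to 0, which is L ⇒ W
n=8: moves to 6(W), 7(W); every one is W ⇒ L
n=9: can move to 8, which is L ⇒ W
n=10: can move to 8, which is L ⇒ W
n=11: can move to 0, which is L ⇒ W
n=12: moves to 9(W), 10(W), 11(W); every one is W ⇒ L
n=13: can move to 0, which is L ⇒ W
n=14: can move to 12, which is L ⇒ W
n=15: can move to 12, which is L ⇒ W
n=16: moves to 14(W), 15(W); every one is W ⇒ L
n=17: can move to 0, which is L ⇒ W
Reading off the rows marked L gives the requested list; there are 5 such values of n.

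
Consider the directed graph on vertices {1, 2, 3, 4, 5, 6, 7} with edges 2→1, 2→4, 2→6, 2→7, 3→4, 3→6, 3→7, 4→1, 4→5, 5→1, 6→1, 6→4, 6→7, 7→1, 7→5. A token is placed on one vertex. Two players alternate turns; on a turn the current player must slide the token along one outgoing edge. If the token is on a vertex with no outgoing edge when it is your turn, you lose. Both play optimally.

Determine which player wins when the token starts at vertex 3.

The second player wins.

Label each position W (a win for the player to move) or L (a loss). A position with no legal move is L; any other position is W exactly when some move reaches an L, and L when every move reaches a W.
Every edge goes from a vertex to one that appears earlier in the order 1, 5, 7, 4, 6, 2, 3, so processing vertices in that order labels each vertex after all of its successors.
1: no outgoing edge → L
5: →1(L), so W
7: →1(L), so W
4: →1(L), so W
6: →1(L), so W
2: →1(L), so W
3: →6(W), 4(W), 7(W) — all W, so L
Every move from 3 reaches a W position, so the mover loses.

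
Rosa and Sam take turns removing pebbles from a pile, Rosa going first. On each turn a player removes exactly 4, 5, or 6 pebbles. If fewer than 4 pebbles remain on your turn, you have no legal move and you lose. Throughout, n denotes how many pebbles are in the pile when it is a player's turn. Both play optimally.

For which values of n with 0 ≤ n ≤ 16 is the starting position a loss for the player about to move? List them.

Compute win/loss labels from the base case upward. A position with no move is L. Any other position is W if it can reach an L in one move, else L.
n=0: no move → L
n=1: no move → L
n=2: no move → L
n=3: no move → L
n=4: W (go to 0, an L position)
n=5: W (go to 1, an L position)
n=6: W (go to 2, an L position)
n=7: W (go to 3, an L position)
n=8: W (go to 3, an L position)
n=9: W (go to 3, an L position)
n=10: L (options 6(W), 5(W), 4(W) are all W)
n=11: L (options 7(W), 6(W), 5(W) are all W)
n=12: L (options 8(W), 7(W), 6(W) are all W)
n=13: L (options 9(W), 8(W), 7(W) are all W)
n=14: W (go to 10, an L position)
n=15: W (go to 11, an L position)
n=16: W (go to 12, an L position)
Reading off the rows marked L gives the requested list; there are 8 such values of n.

0, 1, 2, 3, 10, 11, 12, 13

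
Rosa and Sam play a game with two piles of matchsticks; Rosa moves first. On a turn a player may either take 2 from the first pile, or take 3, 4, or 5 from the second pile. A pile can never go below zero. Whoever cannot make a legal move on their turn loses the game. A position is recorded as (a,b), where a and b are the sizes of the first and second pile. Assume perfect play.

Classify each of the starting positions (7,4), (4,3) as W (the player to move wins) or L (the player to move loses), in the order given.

(7,4): L, (4,3): W

Label each position W (a win for the player to move) or L (a loss). A position with no legal move is L; any other position is W exactly when some move reaches an L, and L when every move reaches a W.
No move ever increases a pile, so every position that can arise here has a ≤ 7 and b ≤ 4; it is enough to label the cells with 0 ≤ a ≤ 7 and 0 ≤ b ≤ 4.
Every move lowers a or b (never raises either), so fill the grid row by row in increasing a, and left to right within a row: each cell's successors are then already labelled.
      b=0  b=1  b=2  b=3  b=4
a=0:    L    L    L    W    W
a=1:    L    L    L    W    W
a=2:    W    W    W    L    L
a=3:    W    W    W    L    L
a=4:    L    L    L    W    W
a=5:    L    L    L    W    W
a=6:    W    W    W    L    L
a=7:    W    W    W    L    L
Cells with no legal move (terminal, hence L): (0,0), (0,1), (0,2), (1,0), (1,1), (1,2).
The remaining L cells, each justified by listing all of its moves:
(2,3): L (options (0,3)(W), (2,0)(W) are all W)
(2,4): L (options (0,4)(W), (2,1)(W), (2,0)(W) are all W)
(3,3): L (options (1,3)(W), (3,0)(W) are all W)
(3,4): L (options (1,4)(W), (3,1)(W), (3,0)(W) are all W)
(4,0): L (sole option (2,0)(W) is W)
(4,1): L (sole option (2,1)(W) is W)
(4,2): L (sole option (2,2)(W) is W)
(5,0): L (sole option (3,0)(W) is W)
(5,1): L (sole option (3,1)(W) is W)
(5,2): L (sole option (3,2)(W) is W)
(6,3): L (options (4,3)(W), (6,0)(W) are all W)
(6,4): L (options (4,4)(W), (6,1)(W), (6,0)(W) are all W)
(7,3): L (options (5,3)(W), (7,0)(W) are all W)
(7,4): L (options (5,4)(W), (7,1)(W), (7,0)(W) are all W)
Every other cell has at least one move into one of the L cells above, so it is W.
(7,4): one of the L cells justified above, so L
(4,3): the move to (2,3) reaches an L cell, so W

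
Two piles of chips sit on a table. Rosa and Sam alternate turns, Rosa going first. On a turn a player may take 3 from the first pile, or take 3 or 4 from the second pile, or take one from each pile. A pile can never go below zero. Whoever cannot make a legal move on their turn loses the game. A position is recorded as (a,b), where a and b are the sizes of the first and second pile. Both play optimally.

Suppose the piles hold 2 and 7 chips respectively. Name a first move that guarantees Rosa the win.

Positions with no move are L. A position that does have a move is losing for the player to move precisely when every available move leads to a winning position for the opponent. Fill in the labels:
No move ever increases a pile, so every position that can arise here has a ≤ 2 and b ≤ 7; it is enough to label the cells with 0 ≤ a ≤ 2 and 0 ≤ b ≤ 7.
Every move lowers a or b (never raises either), so fill the grid row by row in increasing a, and left to right within a row: each cell's successors are then already labelled.
      b=0  b=1  b=2  b=3  b=4  b=5  b=6  b=7
a=0:    L    L    L    W    W    W    W    L
a=1:    L    W    W    W    W    L    L    L
a=2:    L    W    L    W    W    W    W    W
Cells with no legal move (terminal, hence L): (0,0), (0,1), (0,2), (1,0), (2,0).
The remaining L cells, each justified by listing all of its moves:
(0,7): only reaches (0,4)(W), (0,3)(W), all W → L
(1,5): only reaches (1,2)(W), (1,1)(W), (0,4)(W), all W → L
(1,6): only reaches (1,3)(W), (1,2)(W), (0,5)(W), all W → L
(1,7): only reaches (1,4)(W), (1,3)(W), (0,6)(W), all W → L
(2,2): only reaches (1,1)(W), which is W → L
Every other cell has at least one move into one of the L cells above, so it is W.
From (2,7), the L positions reachable in one move are: (1,6).

Move to (1,6).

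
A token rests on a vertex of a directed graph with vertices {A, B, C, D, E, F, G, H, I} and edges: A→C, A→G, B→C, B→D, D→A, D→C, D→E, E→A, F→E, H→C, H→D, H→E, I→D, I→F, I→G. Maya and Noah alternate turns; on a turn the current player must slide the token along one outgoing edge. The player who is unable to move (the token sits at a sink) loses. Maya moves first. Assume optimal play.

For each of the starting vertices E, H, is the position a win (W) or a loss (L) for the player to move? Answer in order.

Positions with no move are L. A position that does have a move is losing for the player to move precisely when every available move leads to a winning position for the opponent. Fill in the labels:
Every edge goes from a vertex to one that appears earlier in the order G, C, A, E, D, H, F, I, B, so processing vertices in that order labels each vertex after all of its successors.
G: no outgoing edge → L
C: no outgoing edge → L
A: can move to C, which is L ⇒ W
E: the only move is to A(W), a W ⇒ L
D: can move to E, which is L ⇒ W
H: can move to E, which is L ⇒ W
F: can move to E, which is L ⇒ W
I: can move to G, which is L ⇒ W
B: can move to C, which is L ⇒ W

E: L, H: W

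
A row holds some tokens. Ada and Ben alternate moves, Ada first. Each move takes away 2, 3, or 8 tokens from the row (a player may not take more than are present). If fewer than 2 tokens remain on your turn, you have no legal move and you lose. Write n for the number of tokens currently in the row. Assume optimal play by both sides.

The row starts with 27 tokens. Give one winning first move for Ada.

Remove 2, leaving 25.

Work bottom-up. With no move the player to move loses. Otherwise the position is W if at least one move leads to an L position for the opponent, and L if every move leads to a W.
n=0: no move → L
n=1: no move → L
n=2: reaches L-position 0 → W
n=3: reaches L-position 1 → W
n=4: reaches L-position 1 → W
n=5: only reaches 3(W), 2(W), all W → L
n=6: only reaches 4(W), 3(W), all W → L
n=7: reaches L-position 5 → W
n=8: reaches L-position 6 → W
n=9: reaches L-position 6 → W
n=10: only reaches 8(W), 7(W), 2(W), all W → L
n=11: only reaches 9(W), 8(W), 3(W), all W → L
n=12: reaches L-position 10 → W
n=13: reaches L-position 11 → W
n=14: reaches L-position 11 → W
n=15: only reaches 13(W), 12(W), 7(W), all W → L
n=16: only reaches 14(W), 13(W), 8(W), all W → L
n=17: reaches L-position 15 → W
n=18: reaches L-position 16 → W
n=19: reaches L-position 16 → W
n=20: only reaches 18(W), 17(W), 12(W), all W → L
n=21: only reaches 19(W), 18(W), 13(W), all W → L
n=22: reaches L-position 20 → W
n=23: reaches L-position 21 → W
n=24: reaches L-position 21 → W
n=25: only reaches 23(W), 22(W), 17(W), all W → L
n=26: only reaches 24(W), 23(W), 18(W), all W → L
n=27: reaches L-position 25 → W
From 27, the L positions reachable in one move are: 25.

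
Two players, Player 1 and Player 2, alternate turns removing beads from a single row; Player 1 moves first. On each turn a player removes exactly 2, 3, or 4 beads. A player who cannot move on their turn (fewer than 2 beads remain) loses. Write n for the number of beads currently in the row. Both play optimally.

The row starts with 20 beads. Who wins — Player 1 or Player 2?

Use the standard recursion: the mover loses at a terminal position; elsewhere, the mover wins exactly when some move hands the opponent an L position.
n=0: no move → L
n=1: no move → L
n=2: reaches L-position 0 → W
n=3: reaches L-position 1 → W
n=4: reaches L-position 1 → W
n=5: reaches L-position 1 → W
n=6: only reaches 4(W), 3(W), 2(W), all W → L
n=7: only reaches 5(W), 4(W), 3(W), all W → L
n=8: reaches L-position 6 → W
n=9: reaches L-position 7 → W
n=10: reaches L-position 7 → W
n=11: reaches L-position 7 → W
n=12: only reaches 10(W), 9(W), 8(W), all W → L
n=13: only reaches 11(W), 10(W), 9(W), all W → L
n=14: reaches L-position 12 → W
n=15: reaches L-position 13 → W
n=16: reaches L-position 13 → W
n=17: reaches L-position 13 → W
n=18: only reaches 16(W), 15(W), 14(W), all W → L
n=19: only reaches 17(W), 16(W), 15(W), all W → L
n=20: reaches L-position 18 → W
The starting position 20 is W: Player 1 should remove 2, leaving 18, handing over an L position.

Player 1 wins.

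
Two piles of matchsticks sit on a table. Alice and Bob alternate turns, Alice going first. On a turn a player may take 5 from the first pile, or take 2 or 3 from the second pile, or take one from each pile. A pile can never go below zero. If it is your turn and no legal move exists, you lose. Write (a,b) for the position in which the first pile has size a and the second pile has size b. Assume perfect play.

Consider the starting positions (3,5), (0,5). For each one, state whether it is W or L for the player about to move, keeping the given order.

Positions with no move are L. A position that does have a move is losing for the player to move precisely when every available move leads to a winning position for the opponent. Fill in the labels:
No move ever increases a pile, so every position that can arise here has a ≤ 3 and b ≤ 5; it is enough to label the cells with 0 ≤ a ≤ 3 and 0 ≤ b ≤ 5.
Every move lowers a or b (never raises either), so fill the grid row by row in increasing a, and left to right within a row: each cell's successors are then already labelled.
      b=0  b=1  b=2  b=3  b=4  b=5
a=0:    L    L    W    W    W    L
a=1:    L    W    W    W    L    L
a=2:    L    W    W    W    L    W
a=3:    L    W    W    W    L    W
Cells with no legal move (terminal, hence L): (0,0), (0,1), (1,0), (2,0), (3,0).
The remaining L cells, each justified by listing all of its moves:
(0,5): moves to (0,3)(W), (0,2)(W); every one is W ⇒ L
(1,4): moves to (1,2)(W), (1,1)(W), (0,3)(W); every one is W ⇒ L
(1,5): moves to (1,3)(W), (1,2)(W), (0,4)(W); every one is W ⇒ L
(2,4): moves to (2,2)(W), (2,1)(W), (1,3)(W); every one is W ⇒ L
(3,4): moves to (3,2)(W), (3,1)(W), (2,3)(W); every one is W ⇒ L
Every other cell has at least one move into one of the L cells above, so it is W.
(3,5): the move to (2,4) reaches an L cell, so W
(0,5): one of the L cells justified above, so L

(3,5): W, (0,5): L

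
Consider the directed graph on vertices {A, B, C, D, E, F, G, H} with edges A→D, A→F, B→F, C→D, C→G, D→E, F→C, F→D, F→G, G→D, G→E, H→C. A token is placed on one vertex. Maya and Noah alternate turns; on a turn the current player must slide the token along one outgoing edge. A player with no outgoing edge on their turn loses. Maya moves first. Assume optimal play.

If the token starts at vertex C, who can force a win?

Noah wins.

Use the standard recursion: the mover loses at a terminal position; elsewhere, the mover wins exactly when some move hands the opponent an L position.
Every edge goes from a vertex to one that appears earlier in the order E, D, G, C, F, B, H, A, so processing vertices in that order labels each vertex after all of its successors.
E: no outgoing edge → L
D: can move to E, which is L ⇒ W
G: can move to E, which is L ⇒ W
C: moves to G(W), D(W); every one is W ⇒ L
F: can move to C, which is L ⇒ W
B: the only move is to F(W), a W ⇒ L
H: can move to C, which is L ⇒ W
A: moves to F(W), D(W); every one is W ⇒ L
The starting position C is L: whatever Maya does, the opponent receives a W position.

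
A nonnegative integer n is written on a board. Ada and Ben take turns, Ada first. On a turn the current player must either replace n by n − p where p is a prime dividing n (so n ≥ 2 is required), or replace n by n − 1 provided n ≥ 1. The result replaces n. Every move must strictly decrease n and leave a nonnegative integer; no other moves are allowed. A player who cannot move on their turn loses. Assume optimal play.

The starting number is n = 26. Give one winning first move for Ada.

Move to 24.

Build the W/L table. Terminal = L. A non-terminal position is W if it has a move to some L; otherwise it is L.
n=0: no move → L
n=1: W (go to 0, an L position)
n=2: W (go to 0, an L position)
n=3: W (go to 0, an L position)
n=4: L (options 2(W), 3(W) are all W)
n=5: W (go to 0, an L position)
n=6: W (go to 4, an L position)
n=7: W (go to 0, an L position)
n=8: L (options 6(W), 7(W) are all W)
n=9: W (go to 8, an L position)
n=10: W (go to 8, an L position)
n=11: W (go to 0, an L position)
n=12: L (options 9(W), 10(W), 11(W) are all W)
n=13: W (go to 0, an L position)
n=14: W (go to 12, an L position)
n=15: W (go to 12, an L position)
n=16: L (options 14(W), 15(W) are all W)
n=17: W (go to 0, an L position)
n=18: W (go to 16, an L position)
n=19: W (go to 0, an L position)
n=20: L (options 15(W), 18(W), 19(W) are all W)
n=21: W (go to 20, an L position)
n=22: W (go to 20, an L position)
n=23: W (go to 0, an L position)
n=24: L (options 21(W), 22(W), 23(W) are all W)
n=25: W (go to 20, an L position)
n=26: W (go to 24, an L position)
From 26, the L positions reachable in one move are: 24.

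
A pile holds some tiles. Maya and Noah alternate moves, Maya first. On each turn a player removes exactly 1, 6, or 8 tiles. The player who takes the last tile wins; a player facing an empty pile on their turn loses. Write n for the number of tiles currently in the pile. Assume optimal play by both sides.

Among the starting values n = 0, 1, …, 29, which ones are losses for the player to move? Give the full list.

0, 2, 4, 7, 9, 11, 14, 16, 18, 21, 23, 25, 28

Classify positions by backward induction: terminal positions (no move available) are L. From any other position, the mover wins iff some move reaches an L.
n=0: no move → L
n=1: W (go to 0, an L position)
n=2: L (sole option 1(W) is W)
n=3: W (go to 2, an L position)
n=4: L (sole option 3(W) is W)
n=5: W (go to 4, an L position)
n=6: W (go to 0, an L position)
n=7: L (options 6(W), 1(W) are all W)
n=8: W (go to 7, an L position)
n=9: L (options 8(W), 3(W), 1(W) are all W)
n=10: W (go to 9, an L position)
n=11: L (options 10(W), 5(W), 3(W) are all W)
n=12: W (go to 11, an L position)
n=13: W (go to 7, an L position)
n=14: L (options 13(W), 8(W), 6(W) are all W)
n=15: W (go to 14, an L position)
n=16: L (options 15(W), 10(W), 8(W) are all W)
n=17: W (go to 16, an L position)
n=18: L (options 17(W), 12(W), 10(W) are all W)
n=19: W (go to 18, an L position)
n=20: W (go to 14, an L position)
n=21: L (options 20(W), 15(W), 13(W) are all W)
n=22: W (go to 21, an L position)
n=23: L (options 22(W), 17(W), 15(W) are all W)
n=24: W (go to 23, an L position)
n=25: L (options 24(W), 19(W), 17(W) are all W)
n=26: W (go to 25, an L position)
n=27: W (go to 21, an L position)
n=28: L (options 27(W), 22(W), 20(W) are all W)
n=29: W (go to 28, an L position)
The losing starting values of n are exactly the entries labelled L in this table (13 of them).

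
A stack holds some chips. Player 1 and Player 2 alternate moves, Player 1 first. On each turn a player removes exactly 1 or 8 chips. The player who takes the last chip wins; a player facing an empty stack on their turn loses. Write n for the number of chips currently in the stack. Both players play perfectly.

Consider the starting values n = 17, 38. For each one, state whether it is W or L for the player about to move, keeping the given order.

17: W, 38: L

Build the W/L table. Terminal = L. A non-terminal position is W if it has a move to some L; otherwise it is L.
n=0: no move → L
n=1: reaches L-position 0 → W
n=2: only reaches 1(W), which is W → L
n=3: reaches L-position 2 → W
n=4: only reaches 3(W), which is W → L
n=5: reaches L-position 4 → W
n=6: only reaches 5(W), which is W → L
n=7: reaches L-position 6 → W
n=8: reaches L-position 0 → W
n=9: only reaches 8(W), 1(W), all W → L
n=10: reaches L-position 9 → W
n=11: only reaches 10(W), 3(W), all W → L
n=12: reaches L-position 11 → W
n=13: only reaches 12(W), 5(W), all W → L
n=14: reaches L-position 13 → W
n=15: only reaches 14(W), 7(W), all W → L
n=16: reaches L-position 15 → W
n=17: reaches L-position 9 → W
n=18: only reaches 17(W), 10(W), all W → L
n=19: reaches L-position 18 → W
n=20: only reaches 19(W), 12(W), all W → L
n=21: reaches L-position 20 → W
n=22: only reaches 21(W), 14(W), all W → L
n=23: reaches L-position 22 → W
n=24: only reaches 23(W), 16(W), all W → L
n=25: reaches L-position 24 → W
n=26: reaches L-position 18 → W
n=27: only reaches 26(W), 19(W), all W → L
n=28: reaches L-position 27 → W
n=29: only reaches 28(W), 21(W), all W → L
n=30: reaches L-position 29 → W
n=31: only reaches 30(W), 23(W), all W → L
n=32: reaches L-position 31 → W
n=33: only reaches 32(W), 25(W), all W → L
n=34: reaches L-position 33 → W
n=35: reaches L-position 27 → W
n=36: only reaches 35(W), 28(W), all W → L
n=37: reaches L-position 36 → W
n=38: only reaches 37(W), 30(W), all W → L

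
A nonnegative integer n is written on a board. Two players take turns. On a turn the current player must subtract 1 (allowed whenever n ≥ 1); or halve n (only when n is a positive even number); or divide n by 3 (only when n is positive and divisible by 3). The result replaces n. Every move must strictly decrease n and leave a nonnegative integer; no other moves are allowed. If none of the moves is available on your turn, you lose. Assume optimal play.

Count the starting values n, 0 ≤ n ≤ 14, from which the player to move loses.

7

Build the W/L table. Terminal = L. A non-terminal position is W if it has a move to some L; otherwise it is L.
n=0: no move → L
n=1: W (go to 0, an L position)
n=2: L (sole option 1(W) is W)
n=3: W (go to 2, an L position)
n=4: W (go to 2, an L position)
n=5: L (sole option 4(W) is W)
n=6: W (go to 2, an L position)
n=7: L (sole option 6(W) is W)
n=8: W (go to 7, an L position)
n=9: L (options 3(W), 8(W) are all W)
n=10: W (go to 5, an L position)
n=11: L (sole option 10(W) is W)
n=12: W (go to 11, an L position)
n=13: L (sole option 12(W) is W)
n=14: W (go to 7, an L position)
L entries with 0 ≤ n ≤ 14: n = 0, 2, 5, 7, 9, 11, 13; that makes 7.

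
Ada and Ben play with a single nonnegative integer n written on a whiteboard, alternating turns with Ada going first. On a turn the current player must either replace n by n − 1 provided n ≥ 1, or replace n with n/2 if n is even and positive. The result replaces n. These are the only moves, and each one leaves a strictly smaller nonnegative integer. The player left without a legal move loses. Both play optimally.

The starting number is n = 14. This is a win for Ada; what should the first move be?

Move to 7.

Use the standard recursion: the mover loses at a terminal position; elsewhere, the mover wins exactly when some move hands the opponent an L position.
n=0: no move → L
n=1: can move to 0, which is L ⇒ W
n=2: the only move is to 1(W), a W ⇒ L
n=3: can move to 2, which is L ⇒ W
n=4: can move to 2, which is L ⇒ W
n=5: the only move is to 4(W), a W ⇒ L
n=6: can move to 5, which is L ⇒ W
n=7: the only move is to 6(W), a W ⇒ L
n=8: can move to 7, which is L ⇒ W
n=9: the only move is to 8(W), a W ⇒ L
n=10: can move to 5, which is L ⇒ W
n=11: the only move is to 10(W), a W ⇒ L
n=12: can move to 11, which is L ⇒ W
n=13: the only move is to 12(W), a W ⇒ L
n=14: can move to 7, which is L ⇒ W
From 14, the L positions reachable in one move are: 7, 13. Any move reaching one of these is winning.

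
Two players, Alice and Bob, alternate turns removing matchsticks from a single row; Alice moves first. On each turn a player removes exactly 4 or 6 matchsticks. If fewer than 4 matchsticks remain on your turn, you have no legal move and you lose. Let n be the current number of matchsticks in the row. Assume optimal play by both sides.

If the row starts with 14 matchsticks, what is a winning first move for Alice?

Remove 4, leaving 10.

Label each position W (a win for the player to move) or L (a loss). A position with no legal move is L; any other position is W exactly when some move reaches an L, and L when every move reaches a W.
n=0: no move → L
n=1: no move → L
n=2: no move → L
n=3: no move → L
n=4: can move to 0, which is L ⇒ W
n=5: can move to 1, which is L ⇒ W
n=6: can move to 2, which is L ⇒ W
n=7: can move to 3, which is L ⇒ W
n=8: can move to 2, which is L ⇒ W
n=9: can move to 3, which is L ⇒ W
n=10: moves to 6(W), 4(W); every one is W ⇒ L
n=11: moves to 7(W), 5(W); every one is W ⇒ L
n=12: moves to 8(W), 6(W); every one is W ⇒ L
n=13: moves to 9(W), 7(W); every one is W ⇒ L
n=14: can move to 10, which is L ⇒ W
From 14, the L positions reachable in one move are: 10.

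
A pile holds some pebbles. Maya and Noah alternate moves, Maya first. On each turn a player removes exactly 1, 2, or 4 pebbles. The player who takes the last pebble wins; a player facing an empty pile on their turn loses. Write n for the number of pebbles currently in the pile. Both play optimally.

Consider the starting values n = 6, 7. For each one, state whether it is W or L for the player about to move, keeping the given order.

6: L, 7: W

Work bottom-up. With no move the player to move loses. Otherwise the position is W if at least one move leads to an L position for the opponent, and L if every move leads to a W.
n=0: no move → L
n=1: →0(L), so W
n=2: →0(L), so W
n=3: →2(W), 1(W) — all W, so L
n=4: →3(L), so W
n=5: →3(L), so W
n=6: →5(W), 4(W), 2(W) — all W, so L
n=7: →6(L), so W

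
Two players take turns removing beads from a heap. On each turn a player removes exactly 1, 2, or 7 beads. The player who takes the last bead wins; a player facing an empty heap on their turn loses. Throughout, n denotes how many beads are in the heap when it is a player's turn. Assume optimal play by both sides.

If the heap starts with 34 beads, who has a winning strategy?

The first player wins.

Work bottom-up. With no move the player to move loses. Otherwise the position is W if at least one move leads to an L position for the opponent, and L if every move leads to a W.
n=0: no move → L
n=1: reaches L-position 0 → W
n=2: reaches L-position 0 → W
n=3: only reaches 2(W), 1(W), all W → L
n=4: reaches L-position 3 → W
n=5: reaches L-position 3 → W
n=6: only reaches 5(W), 4(W), all W → L
n=7: reaches L-position 6 → W
n=8: reaches L-position 6 → W
n=9: only reaches 8(W), 7(W), 2(W), all W → L
n=10: reaches L-position 9 → W
n=11: reaches L-position 9 → W
n=12: only reaches 11(W), 10(W), 5(W), all W → L
n=13: reaches L-position 12 → W
n=14: reaches L-position 12 → W
n=15: only reaches 14(W), 13(W), 8(W), all W → L
n=16: reaches L-position 15 → W
n=17: reaches L-position 15 → W
n=18: only reaches 17(W), 16(W), 11(W), all W → L
n=19: reaches L-position 18 → W
n=20: reaches L-position 18 → W
n=21: only reaches 20(W), 19(W), 14(W), all W → L
n=22: reaches L-position 21 → W
n=23: reaches L-position 21 → W
n=24: only reaches 23(W), 22(W), 17(W), all W → L
n=25: reaches L-position 24 → W
n=26: reaches L-position 24 → W
n=27: only reaches 26(W), 25(W), 20(W), all W → L
n=28: reaches L-position 27 → W
n=29: reaches L-position 27 → W
n=30: only reaches 29(W), 28(W), 23(W), all W → L
n=31: reaches L-position 30 → W
n=32: reaches L-position 30 → W
n=33: only reaches 32(W), 31(W), 26(W), all W → L
n=34: reaches L-position 33 → W
From 34 the player to move can remove 1, leaving 33, reaching an L position.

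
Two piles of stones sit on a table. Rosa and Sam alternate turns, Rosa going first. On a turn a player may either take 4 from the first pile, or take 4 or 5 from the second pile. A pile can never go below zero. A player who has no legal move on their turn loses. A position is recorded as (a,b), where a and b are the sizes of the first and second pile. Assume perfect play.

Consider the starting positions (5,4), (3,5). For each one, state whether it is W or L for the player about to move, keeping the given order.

Build the W/L table. Terminal = L. A non-terminal position is W if it has a move to some L; otherwise it is L.
No move ever increases a pile, so every position that can arise here has a ≤ 5 and b ≤ 5; it is enough to label the cells with 0 ≤ a ≤ 5 and 0 ≤ b ≤ 5.
Every move lowers a or b (never raises either), so fill the grid row by row in increasing a, and left to right within a row: each cell's successors are then already labelled.
      b=0  b=1  b=2  b=3  b=4  b=5
a=0:    L    L    L    L    W    W
a=1:    L    L    L    L    W    W
a=2:    L    L    L    L    W    W
a=3:    L    L    L    L    W    W
a=4:    W    W    W    W    L    L
a=5:    W    W    W    W    L    L
Cells with no legal move (terminal, hence L): (0,0), (0,1), (0,2), (0,3), (1,0), (1,1), (1,2), (1,3), (2,0), (2,1), (2,2), (2,3), (3,0), (3,1), (3,2), (3,3).
The remaining L cells, each justified by listing all of its moves:
(4,4): moves to (0,4)(W), (4,0)(W); every one is W ⇒ L
(4,5): moves to (0,5)(W), (4,1)(W), (4,0)(W); every one is W ⇒ L
(5,4): moves to (1,4)(W), (5,0)(W); every one is W ⇒ L
(5,5): moves to (1,5)(W), (5,1)(W), (5,0)(W); every one is W ⇒ L
Every other cell has at least one move into one of the L cells above, so it is W.
(5,4): one of the L cells justified above, so L
(3,5): the move to (3,1) reaches an L cell, so W

(5,4): L, (3,5): W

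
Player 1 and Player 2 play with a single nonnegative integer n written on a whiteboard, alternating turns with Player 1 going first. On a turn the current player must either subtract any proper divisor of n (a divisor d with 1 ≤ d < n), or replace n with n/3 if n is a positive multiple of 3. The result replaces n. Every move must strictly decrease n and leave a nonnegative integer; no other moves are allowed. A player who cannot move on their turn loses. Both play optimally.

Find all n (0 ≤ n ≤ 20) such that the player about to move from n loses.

Classify positions by backward induction: terminal positions (no move available) are L. From any other position, the mover wins iff some move reaches an L.
n=0: no move → L
n=1: no move → L
n=2: can move to 1, which is L ⇒ W
n=3: can move to 1, which is L ⇒ W
n=4: moves to 2(W), 3(W); every one is W ⇒ L
n=5: can move to 4, which is L ⇒ W
n=6: can move to 4, which is L ⇒ W
n=7: the only move is to 6(W), a W ⇒ L
n=8: can move to 4, which is L ⇒ W
n=9: moves to 3(W), 6(W), 8(W); every one is W ⇒ L
n=10: can move to 9, which is L ⇒ W
n=11: the only move is to 10(W), a W ⇒ L
n=12: can move to 4, which is L ⇒ W
n=13: the only move is to 12(W), a W ⇒ L
n=14: can move to 7, which is L ⇒ W
n=15: moves to 5(W), 10(W), 12(W), 14(W); every one is W ⇒ L
n=16: can move to 15, which is L ⇒ W
n=17: the only move is to 16(W), a W ⇒ L
n=18: can move to 9, which is L ⇒ W
n=19: the only move is to 18(W), a W ⇒ L
n=20: can move to 15, which is L ⇒ W
Reading off the rows marked L gives the requested list; there are 10 such values of n.

0, 1, 4, 7, 9, 11, 13, 15, 17, 19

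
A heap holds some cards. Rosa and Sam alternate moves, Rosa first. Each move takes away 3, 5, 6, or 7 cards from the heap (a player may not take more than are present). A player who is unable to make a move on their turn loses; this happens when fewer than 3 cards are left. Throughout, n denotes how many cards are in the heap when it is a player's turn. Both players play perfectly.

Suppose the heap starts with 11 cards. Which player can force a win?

Build the W/L table. Terminal = L. A non-terminal position is W if it has a move to some L; otherwise it is L.
n=0: no move → L
n=1: no move → L
n=2: no move → L
n=3: W (go to 0, an L position)
n=4: W (go to 1, an L position)
n=5: W (go to 2, an L position)
n=6: W (go to 1, an L position)
n=7: W (go to 2, an L position)
n=8: W (go to 2, an L position)
n=9: W (go to 2, an L position)
n=10: L (options 7(W), 5(W), 4(W), 3(W) are all W)
n=11: L (options 8(W), 6(W), 5(W), 4(W) are all W)
Every move from 11 reaches a W position, so the mover loses.

Sam wins.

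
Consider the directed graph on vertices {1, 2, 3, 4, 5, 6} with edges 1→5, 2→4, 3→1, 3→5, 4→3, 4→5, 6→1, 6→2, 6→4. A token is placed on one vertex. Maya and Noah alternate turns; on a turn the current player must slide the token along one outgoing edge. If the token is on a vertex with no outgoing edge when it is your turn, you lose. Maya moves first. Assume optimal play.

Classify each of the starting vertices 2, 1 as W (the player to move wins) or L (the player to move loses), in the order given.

Build the W/L table. Terminal = L. A non-terminal position is W if it has a move to some L; otherwise it is L.
Every edge goes from a vertex to one that appears earlier in the order 5, 1, 3, 4, 2, 6, so processing vertices in that order labels each vertex after all of its successors.
5: no outgoing edge → L
1: →5(L), so W
3: →5(L), so W
4: →5(L), so W
2: →4(W) only, which is W, so L
6: →2(L), so W

2: L, 1: W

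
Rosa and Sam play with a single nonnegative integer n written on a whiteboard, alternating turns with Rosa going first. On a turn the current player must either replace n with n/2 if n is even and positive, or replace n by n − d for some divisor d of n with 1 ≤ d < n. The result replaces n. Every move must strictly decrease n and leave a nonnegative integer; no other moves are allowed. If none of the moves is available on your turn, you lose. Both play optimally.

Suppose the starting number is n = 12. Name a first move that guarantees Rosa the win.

Classify positions by backward induction: terminal positions (no move available) are L. From any other position, the mover wins iff some move reaches an L.
n=0: no move → L
n=1: no move → L
n=2: W (go to 1, an L position)
n=3: L (sole option 2(W) is W)
n=4: W (go to 3, an L position)
n=5: L (sole option 4(W) is W)
n=6: W (go to 3, an L position)
n=7: L (sole option 6(W) is W)
n=8: W (go to 7, an L position)
n=9: L (options 6(W), 8(W) are all W)
n=10: W (go to 5, an L position)
n=11: L (sole option 10(W) is W)
n=12: W (go to 9, an L position)
From 12, the L positions reachable in one move are: 9, 11. Any move reaching one of these is winning.

Move to 9.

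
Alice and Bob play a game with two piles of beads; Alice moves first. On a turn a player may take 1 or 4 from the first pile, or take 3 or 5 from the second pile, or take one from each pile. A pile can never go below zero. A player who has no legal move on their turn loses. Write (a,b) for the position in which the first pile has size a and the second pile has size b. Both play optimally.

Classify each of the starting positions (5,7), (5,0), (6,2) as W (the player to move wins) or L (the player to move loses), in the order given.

Work bottom-up. With no move the player to move loses. Otherwise the position is W if at least one move leads to an L position for the opponent, and L if every move leads to a W.
No move ever increases a pile, so every position that can arise here has a ≤ 6 and b ≤ 7; it is enough to label the cells with 0 ≤ a ≤ 6 and 0 ≤ b ≤ 7.
Every move lowers a or b (never raises either), so fill the grid row by row in increasing a, and left to right within a row: each cell's successors are then already labelled.
      b=0  b=1  b=2  b=3  b=4  b=5  b=6  b=7
a=0:    L    L    L    W    W    W    W    W
a=1:    W    W    W    W    L    L    L    W
a=2:    L    L    L    W    W    W    W    W
a=3:    W    W    W    W    L    L    L    W
a=4:    W    W    W    L    W    W    W    W
a=5:    L    L    L    W    W    W    W    W
a=6:    W    W    W    W    L    L    L    W
Cells with no legal move (terminal, hence L): (0,0), (0,1), (0,2).
The remaining L cells, each justified by listing all of its moves:
(1,4): only reaches (0,4)(W), (1,1)(W), (0,3)(W), all W → L
(1,5): only reaches (0,5)(W), (1,2)(W), (1,0)(W), (0,4)(W), all W → L
(1,6): only reaches (0,6)(W), (1,3)(W), (1,1)(W), (0,5)(W), all W → L
(2,0): only reaches (1,0)(W), which is W → L
(2,1): only reaches (1,1)(W), (1,0)(W), all W → L
(2,2): only reaches (1,2)(W), (1,1)(W), all W → L
(3,4): only reaches (2,4)(W), (3,1)(W), (2,3)(W), all W → L
(3,5): only reaches (2,5)(W), (3,2)(W), (3,0)(W), (2,4)(W), all W → L
(3,6): only reaches (2,6)(W), (3,3)(W), (3,1)(W), (2,5)(W), all W → L
(4,3): only reaches (3,3)(W), (0,3)(W), (4,0)(W), (3,2)(W), all W → L
(5,0): only reaches (4,0)(W), (1,0)(W), all W → L
(5,1): only reaches (4,1)(W), (1,1)(W), (4,0)(W), all W → L
(5,2): only reaches (4,2)(W), (1,2)(W), (4,1)(W), all W → L
(6,4): only reaches (5,4)(W), (2,4)(W), (6,1)(W), (5,3)(W), all W → L
(6,5): only reaches (5,5)(W), (2,5)(W), (6,2)(W), (6,0)(W), (5,4)(W), all W → L
(6,6): only reaches (5,6)(W), (2,6)(W), (6,3)(W), (6,1)(W), (5,5)(W), all W → L
Every other cell has at least one move into one of the L cells above, so it is W.
(5,7): the move to (5,2) reaches an L cell, so W
(5,0): one of the L cells justified above, so L
(6,2): the move to (5,2) reaches an L cell, so W

(5,7): W, (5,0): L, (6,2): W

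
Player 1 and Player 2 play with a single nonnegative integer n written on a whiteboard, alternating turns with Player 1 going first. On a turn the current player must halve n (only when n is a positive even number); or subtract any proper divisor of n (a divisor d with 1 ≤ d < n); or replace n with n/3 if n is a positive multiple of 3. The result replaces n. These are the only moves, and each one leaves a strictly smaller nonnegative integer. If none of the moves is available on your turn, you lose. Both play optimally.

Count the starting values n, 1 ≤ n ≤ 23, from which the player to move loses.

10

Build the W/L table. Terminal = L. A non-terminal position is W if it has a move to some L; otherwise it is L.
n=0: no move → L
n=1: no move → L
n=2: reaches L-position 1 → W
n=3: reaches L-position 1 → W
n=4: only reaches 2(W), 3(W), all W → L
n=5: reaches L-position 4 → W
n=6: reaches L-position 4 → W
n=7: only reaches 6(W), which is W → L
n=8: reaches L-position 4 → W
n=9: only reaches 3(W), 6(W), 8(W), all W → L
n=10: reaches L-position 9 → W
n=11: only reaches 10(W), which is W → L
n=12: reaches L-position 4 → W
n=13: only reaches 12(W), which is W → L
n=14: reaches L-position 7 → W
n=15: only reaches 5(W), 10(W), 12(W), 14(W), all W → L
n=16: reaches L-position 15 → W
n=17: only reaches 16(W), which is W → L
n=18: reaches L-position 9 → W
n=19: only reaches 18(W), which is W → L
n=20: reaches L-position 15 → W
n=21: reaches L-position 7 → W
n=22: reaches L-position 11 → W
n=23: only reaches 22(W), which is W → L
L entries with 1 ≤ n ≤ 23 (n=0 is outside the asked range and is not counted): n = 1, 4, 7, 9, 11, 13, 15, 17, 19, 23; that makes 10.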